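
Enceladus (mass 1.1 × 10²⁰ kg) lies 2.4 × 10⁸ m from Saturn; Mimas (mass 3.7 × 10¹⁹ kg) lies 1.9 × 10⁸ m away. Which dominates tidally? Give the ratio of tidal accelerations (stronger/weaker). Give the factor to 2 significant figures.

Enceladus, by a factor of ≈ 1.5

The tide-raising term goes as M/d³ (the gradient of a 1/d² field).
Enceladus: (1.1 × 10²⁰) / (2.4 × 10⁸)³ = 7.957 × 10⁻⁶
Mimas: (3.7 × 10¹⁹) / (1.9 × 10⁸)³ = 5.394 × 10⁻⁶
Ratio (larger/smaller) = 1.5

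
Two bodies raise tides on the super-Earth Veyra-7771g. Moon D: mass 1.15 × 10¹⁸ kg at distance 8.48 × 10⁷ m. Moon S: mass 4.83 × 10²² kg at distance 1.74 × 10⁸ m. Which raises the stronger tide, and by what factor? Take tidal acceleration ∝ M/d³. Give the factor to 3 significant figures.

Tidal stretch scales as M/d³; compute that for each body.
Moon D: (1.15 × 10¹⁸) / (8.48 × 10⁷)³ = 1.886 × 10⁻⁶
Moon S: (4.83 × 10²²) / (1.74 × 10⁸)³ = 9.169 × 10⁻³
Ratio (larger/smaller) = 4860

Moon S, by a factor of ≈ 4860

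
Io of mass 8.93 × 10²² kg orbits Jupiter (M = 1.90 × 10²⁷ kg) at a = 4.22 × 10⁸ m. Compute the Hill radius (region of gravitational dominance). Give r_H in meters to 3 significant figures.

1.06 × 10⁷ m

r_H ≈ a (m/3M)^(1/3)
    = (4.22 × 10⁸) × (8.93 × 10²² / (3 × 1.90 × 10²⁷))^(1/3)
    = 1.06 × 10⁷ m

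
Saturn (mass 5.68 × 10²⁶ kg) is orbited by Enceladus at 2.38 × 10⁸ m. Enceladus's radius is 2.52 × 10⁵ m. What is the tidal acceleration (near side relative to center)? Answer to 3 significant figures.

Since r ≪ d, expand the inverse-square field across one radius to get the leading 2GMr/d³ term.
a_tidal = 2GMr/d³
        = 2 × (6.674 × 10⁻¹¹) × (5.68 × 10²⁶) × (2.52 × 10⁵) / (2.38 × 10⁸)³
        = 1.42 × 10⁻³ m/s²

1.42 × 10⁻³ m/s²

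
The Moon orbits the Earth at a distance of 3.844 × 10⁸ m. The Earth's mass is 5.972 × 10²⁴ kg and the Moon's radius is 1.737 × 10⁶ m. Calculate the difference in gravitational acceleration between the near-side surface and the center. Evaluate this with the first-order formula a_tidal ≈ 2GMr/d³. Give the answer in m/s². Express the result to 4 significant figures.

2.438 × 10⁻⁵ m/s²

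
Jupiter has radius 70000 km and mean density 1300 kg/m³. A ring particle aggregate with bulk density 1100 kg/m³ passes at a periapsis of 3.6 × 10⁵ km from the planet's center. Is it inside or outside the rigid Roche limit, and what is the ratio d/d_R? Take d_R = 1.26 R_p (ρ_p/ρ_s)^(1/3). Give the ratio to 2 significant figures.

outside; d/d_R ≈ 3.9

d_R = 1.26 × (70000 km) × (1300/1100)^(1/3) = 93250 km
d/d_R = (3.6 × 10⁵) / (93250) = 3.9
Since d/d_R > 1, the body is outside the Roche limit.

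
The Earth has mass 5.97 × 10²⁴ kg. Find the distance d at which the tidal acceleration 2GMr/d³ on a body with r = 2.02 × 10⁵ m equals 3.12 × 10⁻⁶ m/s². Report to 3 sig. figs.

3.72 × 10⁸ m

2GMr/d³ = a_tidal  ⇒  d = (2GMr / a_tidal)^(1/3)
d = (2 × 6.674×10⁻¹¹ × (5.97 × 10²⁴) × (2.02 × 10⁵) / (3.12 × 10⁻⁶))^(1/3)
  = 3.72 × 10⁸ m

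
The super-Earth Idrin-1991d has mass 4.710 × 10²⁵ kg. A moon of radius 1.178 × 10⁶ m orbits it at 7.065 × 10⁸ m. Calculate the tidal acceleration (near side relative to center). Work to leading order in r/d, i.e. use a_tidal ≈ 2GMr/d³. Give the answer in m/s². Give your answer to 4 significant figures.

Differencing GM/(d−r)² and GM/d² to first order in r/d gives 2GMr/d³.
a_tidal = 2GMr/d³
        = 2 × (6.674 × 10⁻¹¹) × (4.710 × 10²⁵) × (1.178 × 10⁶) / (7.065 × 10⁸)³
        = 2.100 × 10⁻⁵ m/s²

2.100 × 10⁻⁵ m/s²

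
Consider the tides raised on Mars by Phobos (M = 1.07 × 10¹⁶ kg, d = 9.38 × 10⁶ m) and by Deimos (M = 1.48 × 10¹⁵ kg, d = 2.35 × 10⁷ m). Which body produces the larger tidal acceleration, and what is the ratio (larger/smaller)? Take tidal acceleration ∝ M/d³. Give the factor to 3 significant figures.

Tidal stretch scales as M/d³; compute that for each body.
Phobos: (1.07 × 10¹⁶) / (9.38 × 10⁶)³ = 1.297 × 10⁻⁵
Deimos: (1.48 × 10¹⁵) / (2.35 × 10⁷)³ = 1.140 × 10⁻⁷
Ratio (larger/smaller) = 114

Phobos, by a factor of ≈ 114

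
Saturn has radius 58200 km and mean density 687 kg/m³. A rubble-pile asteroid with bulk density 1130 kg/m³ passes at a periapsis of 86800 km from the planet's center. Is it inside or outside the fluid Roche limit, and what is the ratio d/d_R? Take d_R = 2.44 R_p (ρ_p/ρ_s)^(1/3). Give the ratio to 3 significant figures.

inside; d/d_R ≈ 0.722

d_R = 2.44 × (58200 km) × (687/1130)^(1/3) = 1.203 × 10⁵ km
d/d_R = (86800) / (1.203 × 10⁵) = 0.722
Since d/d_R < 1, the body is inside the Roche limit.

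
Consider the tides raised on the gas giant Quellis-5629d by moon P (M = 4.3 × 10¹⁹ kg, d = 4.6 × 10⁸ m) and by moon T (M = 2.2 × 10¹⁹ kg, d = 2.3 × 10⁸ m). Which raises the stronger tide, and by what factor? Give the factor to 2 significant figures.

Moon T, by a factor of ≈ 4.1

Tidal stretch scales as M/d³; compute that for each body.
Moon P: (4.3 × 10¹⁹) / (4.6 × 10⁸)³ = 4.418 × 10⁻⁷
Moon T: (2.2 × 10¹⁹) / (2.3 × 10⁸)³ = 1.808 × 10⁻⁶
Ratio (larger/smaller) = 4.1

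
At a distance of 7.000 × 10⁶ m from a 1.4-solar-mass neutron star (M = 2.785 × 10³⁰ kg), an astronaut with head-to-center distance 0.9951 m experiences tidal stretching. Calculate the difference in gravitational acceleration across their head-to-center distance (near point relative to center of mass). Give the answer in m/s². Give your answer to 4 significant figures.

1.078 m/s²

Δa = 2GMr/d³
   = 2 × (6.674 × 10⁻¹¹) × (2.785 × 10³⁰) × (0.9951) / (7.000 × 10⁶)³
   = 1.078 m/s²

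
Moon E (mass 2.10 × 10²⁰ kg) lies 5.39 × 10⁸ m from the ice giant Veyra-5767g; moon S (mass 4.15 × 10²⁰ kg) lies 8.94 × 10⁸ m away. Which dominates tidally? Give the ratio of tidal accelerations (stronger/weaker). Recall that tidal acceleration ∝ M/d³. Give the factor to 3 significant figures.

Moon E, by a factor of ≈ 2.31

Tidal acceleration ∝ M/d³, so compare M/d³ for each.
Moon E: (2.10 × 10²⁰) / (5.39 × 10⁸)³ = 1.341 × 10⁻⁶
Moon S: (4.15 × 10²⁰) / (8.94 × 10⁸)³ = 5.808 × 10⁻⁷
Ratio (larger/smaller) = 2.31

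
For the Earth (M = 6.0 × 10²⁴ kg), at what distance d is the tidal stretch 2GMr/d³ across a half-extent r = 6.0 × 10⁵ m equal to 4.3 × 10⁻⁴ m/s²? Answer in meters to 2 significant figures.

2GMr/d³ = a_tidal  ⇒  d = (2GMr / a_tidal)^(1/3)
d = (2 × 6.674×10⁻¹¹ × (6.0 × 10²⁴) × (6.0 × 10⁵) / (4.3 × 10⁻⁴))^(1/3)
  = 1.0 × 10⁸ m

1.0 × 10⁸ m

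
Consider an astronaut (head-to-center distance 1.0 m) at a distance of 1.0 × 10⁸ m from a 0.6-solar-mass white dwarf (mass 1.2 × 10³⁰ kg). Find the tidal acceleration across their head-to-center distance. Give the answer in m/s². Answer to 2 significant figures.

1.6 × 10⁻⁴ m/s²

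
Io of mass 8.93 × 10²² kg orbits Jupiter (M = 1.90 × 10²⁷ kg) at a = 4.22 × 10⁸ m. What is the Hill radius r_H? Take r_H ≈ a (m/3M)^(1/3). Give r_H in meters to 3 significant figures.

1.06 × 10⁷ m

r_H ≈ a (m/3M)^(1/3)
    = (4.22 × 10⁸) × (8.93 × 10²² / (3 × 1.90 × 10²⁷))^(1/3)
    = 1.06 × 10⁷ m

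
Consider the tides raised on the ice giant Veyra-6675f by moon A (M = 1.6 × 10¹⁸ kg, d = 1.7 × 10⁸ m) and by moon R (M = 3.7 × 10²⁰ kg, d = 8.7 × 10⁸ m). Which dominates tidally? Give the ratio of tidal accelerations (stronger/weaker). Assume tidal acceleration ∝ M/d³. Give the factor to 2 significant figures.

Moon R, by a factor of ≈ 1.7

Tidal acceleration ∝ M/d³, so compare M/d³ for each.
Moon A: (1.6 × 10¹⁸) / (1.7 × 10⁸)³ = 3.257 × 10⁻⁷
Moon R: (3.7 × 10²⁰) / (8.7 × 10⁸)³ = 5.619 × 10⁻⁷
Ratio (larger/smaller) = 1.7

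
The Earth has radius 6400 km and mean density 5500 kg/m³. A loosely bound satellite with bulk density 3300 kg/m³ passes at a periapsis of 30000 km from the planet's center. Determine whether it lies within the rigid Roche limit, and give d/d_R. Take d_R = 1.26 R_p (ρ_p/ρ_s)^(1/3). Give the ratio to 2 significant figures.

d_R = 1.26 × (6400 km) × (5500/3300)^(1/3) = 9561 km
d/d_R = (30000) / (9561) = 3.1
Since d/d_R > 1, the body is outside the Roche limit.

outside; d/d_R ≈ 3.1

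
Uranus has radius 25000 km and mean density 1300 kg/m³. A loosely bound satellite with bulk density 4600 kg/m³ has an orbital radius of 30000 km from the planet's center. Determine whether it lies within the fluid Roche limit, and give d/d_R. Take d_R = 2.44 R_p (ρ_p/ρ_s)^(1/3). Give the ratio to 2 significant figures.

inside; d/d_R ≈ 0.75

d_R = 2.44 × (25000 km) × (1300/4600)^(1/3) = 40030 km
d/d_R = (30000) / (40030) = 0.75
Since d/d_R < 1, the body is inside the Roche limit.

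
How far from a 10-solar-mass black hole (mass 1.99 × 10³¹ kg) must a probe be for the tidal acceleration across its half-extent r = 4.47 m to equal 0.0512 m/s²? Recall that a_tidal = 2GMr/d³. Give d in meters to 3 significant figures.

2GMr/d³ = a_tidal  ⇒  d = (2GMr / a_tidal)^(1/3)
d = (2 × 6.674×10⁻¹¹ × (1.99 × 10³¹) × (4.47) / (0.0512))^(1/3)
  = 6.14 × 10⁷ m

6.14 × 10⁷ m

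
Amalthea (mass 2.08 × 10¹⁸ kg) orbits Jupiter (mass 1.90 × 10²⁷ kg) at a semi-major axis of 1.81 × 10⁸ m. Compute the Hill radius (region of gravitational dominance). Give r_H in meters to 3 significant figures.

r_H ≈ a (m/3M)^(1/3)
    = (1.81 × 10⁸) × (2.08 × 10¹⁸ / (3 × 1.90 × 10²⁷))^(1/3)
    = 1.29 × 10⁵ m

1.29 × 10⁵ m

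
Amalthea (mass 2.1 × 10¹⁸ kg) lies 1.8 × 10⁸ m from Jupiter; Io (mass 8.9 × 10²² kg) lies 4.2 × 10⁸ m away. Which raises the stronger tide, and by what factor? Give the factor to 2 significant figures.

Tidal acceleration ∝ M/d³, so compare M/d³ for each.
Amalthea: (2.1 × 10¹⁸) / (1.8 × 10⁸)³ = 3.601 × 10⁻⁷
Io: (8.9 × 10²²) / (4.2 × 10⁸)³ = 1.201 × 10⁻³
Ratio (larger/smaller) = 3300

Io, by a factor of ≈ 3300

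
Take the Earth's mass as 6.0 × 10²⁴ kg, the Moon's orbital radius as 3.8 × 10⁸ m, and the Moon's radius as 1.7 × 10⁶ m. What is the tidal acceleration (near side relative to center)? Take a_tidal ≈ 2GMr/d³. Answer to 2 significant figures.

a_tidal = 2GMr/d³
        = 2 × (6.674 × 10⁻¹¹) × (6.0 × 10²⁴) × (1.7 × 10⁶) / (3.8 × 10⁸)³
        = 2.5 × 10⁻⁵ m/s²

2.5 × 10⁻⁵ m/s²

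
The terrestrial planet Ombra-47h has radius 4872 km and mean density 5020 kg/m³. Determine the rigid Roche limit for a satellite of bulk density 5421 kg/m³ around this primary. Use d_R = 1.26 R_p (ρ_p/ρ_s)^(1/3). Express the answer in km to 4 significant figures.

d_R = 1.26 × 4872 km × (5020/5421)^(1/3)
    = 5983 km

5983 km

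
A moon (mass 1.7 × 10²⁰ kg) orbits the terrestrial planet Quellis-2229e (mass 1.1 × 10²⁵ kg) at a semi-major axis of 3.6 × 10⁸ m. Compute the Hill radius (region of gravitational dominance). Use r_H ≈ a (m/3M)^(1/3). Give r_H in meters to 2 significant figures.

6.2 × 10⁶ m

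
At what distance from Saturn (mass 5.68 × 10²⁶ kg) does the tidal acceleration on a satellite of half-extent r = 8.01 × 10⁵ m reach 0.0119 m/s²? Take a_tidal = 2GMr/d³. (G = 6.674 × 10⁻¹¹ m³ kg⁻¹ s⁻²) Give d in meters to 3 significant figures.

1.72 × 10⁸ m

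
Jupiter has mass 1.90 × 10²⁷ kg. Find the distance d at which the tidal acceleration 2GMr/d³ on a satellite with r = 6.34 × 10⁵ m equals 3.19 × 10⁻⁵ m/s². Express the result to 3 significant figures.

1.71 × 10⁹ m

2GMr/d³ = a_tidal  ⇒  d = (2GMr / a_tidal)^(1/3)
d = (2 × 6.674×10⁻¹¹ × (1.90 × 10²⁷) × (6.34 × 10⁵) / (3.19 × 10⁻⁵))^(1/3)
  = 1.71 × 10⁹ m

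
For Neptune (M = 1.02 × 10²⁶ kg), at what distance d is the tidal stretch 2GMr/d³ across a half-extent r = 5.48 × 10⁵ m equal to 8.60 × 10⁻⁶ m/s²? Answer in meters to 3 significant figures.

9.54 × 10⁸ m

2GMr/d³ = a_tidal  ⇒  d = (2GMr / a_tidal)^(1/3)
d = (2 × 6.674×10⁻¹¹ × (1.02 × 10²⁶) × (5.48 × 10⁵) / (8.60 × 10⁻⁶))^(1/3)
  = 9.54 × 10⁸ m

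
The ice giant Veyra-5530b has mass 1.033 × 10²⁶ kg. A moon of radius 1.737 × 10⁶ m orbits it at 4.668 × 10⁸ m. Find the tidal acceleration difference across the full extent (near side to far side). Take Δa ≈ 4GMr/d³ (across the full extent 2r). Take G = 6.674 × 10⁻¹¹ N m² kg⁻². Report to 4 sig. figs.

The field gradient is 2GM/d³; across the full diameter 2r the difference is 4GMr/d³.
Δa = 4GMr/d³
   = 4 × (6.674 × 10⁻¹¹) × (1.033 × 10²⁶) × (1.737 × 10⁶) / (4.668 × 10⁸)³
   = 4.709 × 10⁻⁴ m/s²

4.709 × 10⁻⁴ m/s²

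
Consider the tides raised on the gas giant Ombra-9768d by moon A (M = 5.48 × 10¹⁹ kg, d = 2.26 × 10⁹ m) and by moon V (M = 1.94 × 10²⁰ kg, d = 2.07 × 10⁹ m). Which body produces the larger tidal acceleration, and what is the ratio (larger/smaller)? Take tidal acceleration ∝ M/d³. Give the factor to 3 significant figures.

Tidal stretch scales as M/d³; compute that for each body.
Moon A: (5.48 × 10¹⁹) / (2.26 × 10⁹)³ = 4.747 × 10⁻⁹
Moon V: (1.94 × 10²⁰) / (2.07 × 10⁹)³ = 2.187 × 10⁻⁸
Ratio (larger/smaller) = 4.61

Moon V, by a factor of ≈ 4.61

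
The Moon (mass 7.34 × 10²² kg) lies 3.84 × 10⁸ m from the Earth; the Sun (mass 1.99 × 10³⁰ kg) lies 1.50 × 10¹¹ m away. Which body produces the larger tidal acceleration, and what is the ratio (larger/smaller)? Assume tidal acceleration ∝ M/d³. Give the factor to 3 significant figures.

The Moon, by a factor of ≈ 2.20

Compare M/d³ for the two perturbers:
The Moon: (7.34 × 10²²) / (3.84 × 10⁸)³ = 1.296 × 10⁻³
The Sun: (1.99 × 10³⁰) / (1.50 × 10¹¹)³ = 5.896 × 10⁻⁴
Ratio (larger/smaller) = 2.20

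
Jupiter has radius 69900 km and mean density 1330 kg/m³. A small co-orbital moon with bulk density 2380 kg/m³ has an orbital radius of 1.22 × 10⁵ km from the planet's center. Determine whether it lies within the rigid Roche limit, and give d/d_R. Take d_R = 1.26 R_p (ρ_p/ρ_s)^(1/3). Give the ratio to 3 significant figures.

d_R = 1.26 × (69900 km) × (1330/2380)^(1/3) = 72540 km
d/d_R = (1.22 × 10⁵) / (72540) = 1.68
Since d/d_R > 1, the body is outside the Roche limit.

outside; d/d_R ≈ 1.68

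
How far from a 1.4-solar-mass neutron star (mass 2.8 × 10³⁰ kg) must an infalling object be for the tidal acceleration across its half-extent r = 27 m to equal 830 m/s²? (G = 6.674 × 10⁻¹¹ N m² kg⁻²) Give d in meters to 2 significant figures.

2GMr/d³ = a_tidal  ⇒  d = (2GMr / a_tidal)^(1/3)
d = (2 × 6.674×10⁻¹¹ × (2.8 × 10³⁰) × (27) / (830))^(1/3)
  = 2.3 × 10⁶ m

2.3 × 10⁶ m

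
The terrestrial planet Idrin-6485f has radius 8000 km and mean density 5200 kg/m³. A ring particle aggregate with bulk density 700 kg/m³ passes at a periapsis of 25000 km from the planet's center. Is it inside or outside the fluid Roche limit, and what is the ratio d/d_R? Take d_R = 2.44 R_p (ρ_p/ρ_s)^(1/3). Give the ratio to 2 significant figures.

inside; d/d_R ≈ 0.66

d_R = 2.44 × (8000 km) × (5200/700)^(1/3) = 38090 km
d/d_R = (25000) / (38090) = 0.66
Since d/d_R < 1, the body is inside the Roche limit.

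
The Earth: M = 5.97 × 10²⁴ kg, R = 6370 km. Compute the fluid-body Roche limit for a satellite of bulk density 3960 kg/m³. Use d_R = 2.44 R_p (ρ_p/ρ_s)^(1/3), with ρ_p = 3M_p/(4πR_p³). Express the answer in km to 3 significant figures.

ρ_p = 3M_p/(4πR_p³) = 3 × (5.97 × 10²⁴) / (4π × (6.37 × 10⁶ m)³) = 5510 kg/m³
d_R = 2.44 × 6370 km × (5510/3960)^(1/3)
    = 17400 km

17400 km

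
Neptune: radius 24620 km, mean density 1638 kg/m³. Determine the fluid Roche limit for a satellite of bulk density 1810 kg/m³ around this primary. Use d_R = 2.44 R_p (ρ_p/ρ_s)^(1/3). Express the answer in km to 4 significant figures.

d_R = 2.44 × 24620 km × (1638/1810)^(1/3)
    = 58110 km

58110 km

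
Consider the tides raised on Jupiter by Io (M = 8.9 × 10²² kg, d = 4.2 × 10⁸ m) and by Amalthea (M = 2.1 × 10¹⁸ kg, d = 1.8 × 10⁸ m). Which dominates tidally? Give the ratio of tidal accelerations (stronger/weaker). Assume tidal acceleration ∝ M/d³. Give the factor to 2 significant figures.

Compare M/d³ for the two perturbers:
Io: (8.9 × 10²²) / (4.2 × 10⁸)³ = 1.201 × 10⁻³
Amalthea: (2.1 × 10¹⁸) / (1.8 × 10⁸)³ = 3.601 × 10⁻⁷
Ratio (larger/smaller) = 3300

Io, by a factor of ≈ 3300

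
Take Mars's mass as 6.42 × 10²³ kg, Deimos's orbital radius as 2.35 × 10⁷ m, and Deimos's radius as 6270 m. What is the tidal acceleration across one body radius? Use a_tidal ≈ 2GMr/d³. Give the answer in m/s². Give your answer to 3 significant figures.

a_tidal = 2GMr/d³
        = 2 × (6.674 × 10⁻¹¹) × (6.42 × 10²³) × (6270) / (2.35 × 10⁷)³
        = 4.14 × 10⁻⁵ m/s²

4.14 × 10⁻⁵ m/s²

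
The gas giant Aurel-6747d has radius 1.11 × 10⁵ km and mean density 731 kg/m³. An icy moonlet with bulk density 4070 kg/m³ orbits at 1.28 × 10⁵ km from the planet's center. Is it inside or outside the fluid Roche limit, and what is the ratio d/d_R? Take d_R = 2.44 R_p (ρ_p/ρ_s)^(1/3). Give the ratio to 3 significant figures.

inside; d/d_R ≈ 0.838

d_R = 2.44 × (1.11 × 10⁵ km) × (731/4070)^(1/3) = 1.528 × 10⁵ km
d/d_R = (1.28 × 10⁵) / (1.528 × 10⁵) = 0.838
Since d/d_R < 1, the body is inside the Roche limit.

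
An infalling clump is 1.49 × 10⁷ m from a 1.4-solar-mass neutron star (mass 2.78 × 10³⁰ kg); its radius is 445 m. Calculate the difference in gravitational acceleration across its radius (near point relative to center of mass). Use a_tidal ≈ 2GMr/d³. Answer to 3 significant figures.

Differencing GM/(d−r)² and GM/d² to first order in r/d gives 2GMr/d³.
a_tidal = 2GMr/d³
        = 2 × (6.674 × 10⁻¹¹) × (2.78 × 10³⁰) × (445) / (1.49 × 10⁷)³
        = 4.99 × 10¹ m/s²

4.99 × 10¹ m/s²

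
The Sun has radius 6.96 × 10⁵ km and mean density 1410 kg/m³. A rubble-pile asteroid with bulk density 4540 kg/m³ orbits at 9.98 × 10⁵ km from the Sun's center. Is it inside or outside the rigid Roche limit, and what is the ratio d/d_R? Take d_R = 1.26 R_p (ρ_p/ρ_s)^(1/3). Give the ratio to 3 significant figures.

d_R = 1.26 × (6.96 × 10⁵ km) × (1410/4540)^(1/3) = 5.939 × 10⁵ km
d/d_R = (9.98 × 10⁵) / (5.939 × 10⁵) = 1.68
Since d/d_R > 1, the body is outside the Roche limit.

outside; d/d_R ≈ 1.68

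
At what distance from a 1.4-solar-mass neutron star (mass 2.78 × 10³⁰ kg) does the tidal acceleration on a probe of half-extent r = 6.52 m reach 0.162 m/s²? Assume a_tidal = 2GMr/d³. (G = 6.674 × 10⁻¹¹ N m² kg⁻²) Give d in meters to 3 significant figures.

2GMr/d³ = a_tidal  ⇒  d = (2GMr / a_tidal)^(1/3)
d = (2 × 6.674×10⁻¹¹ × (2.78 × 10³⁰) × (6.52) / (0.162))^(1/3)
  = 2.46 × 10⁷ m

2.46 × 10⁷ m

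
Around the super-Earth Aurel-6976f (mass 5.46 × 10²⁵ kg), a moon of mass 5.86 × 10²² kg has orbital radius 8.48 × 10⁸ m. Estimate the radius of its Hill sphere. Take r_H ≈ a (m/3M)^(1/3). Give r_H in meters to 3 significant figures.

r_H ≈ a (m/3M)^(1/3)
    = (8.48 × 10⁸) × (5.86 × 10²² / (3 × 5.46 × 10²⁵))^(1/3)
    = 6.02 × 10⁷ m

6.02 × 10⁷ m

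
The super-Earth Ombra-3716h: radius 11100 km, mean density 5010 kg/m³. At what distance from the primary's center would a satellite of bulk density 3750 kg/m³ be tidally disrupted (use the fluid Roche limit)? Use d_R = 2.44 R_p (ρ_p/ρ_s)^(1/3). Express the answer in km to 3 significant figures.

29800 km

d_R = 2.44 × 11100 km × (5010/3750)^(1/3)
    = 29800 km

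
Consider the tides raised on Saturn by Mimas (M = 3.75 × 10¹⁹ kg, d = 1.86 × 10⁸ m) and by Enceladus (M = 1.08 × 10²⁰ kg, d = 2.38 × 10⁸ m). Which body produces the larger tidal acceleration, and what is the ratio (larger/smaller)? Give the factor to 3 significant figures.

Enceladus, by a factor of ≈ 1.37

Compare M/d³ for the two perturbers:
Mimas: (3.75 × 10¹⁹) / (1.86 × 10⁸)³ = 5.828 × 10⁻⁶
Enceladus: (1.08 × 10²⁰) / (2.38 × 10⁸)³ = 8.011 × 10⁻⁶
Ratio (larger/smaller) = 1.37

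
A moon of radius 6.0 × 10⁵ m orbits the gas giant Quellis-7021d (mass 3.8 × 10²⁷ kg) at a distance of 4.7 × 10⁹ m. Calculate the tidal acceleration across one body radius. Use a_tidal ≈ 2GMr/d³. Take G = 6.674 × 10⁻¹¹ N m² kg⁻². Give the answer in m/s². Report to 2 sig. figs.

Δg = 2GMr/d³
   = 2 × (6.674 × 10⁻¹¹) × (3.8 × 10²⁷) × (6.0 × 10⁵) / (4.7 × 10⁹)³
   = 2.9 × 10⁻⁶ m/s²

2.9 × 10⁻⁶ m/s²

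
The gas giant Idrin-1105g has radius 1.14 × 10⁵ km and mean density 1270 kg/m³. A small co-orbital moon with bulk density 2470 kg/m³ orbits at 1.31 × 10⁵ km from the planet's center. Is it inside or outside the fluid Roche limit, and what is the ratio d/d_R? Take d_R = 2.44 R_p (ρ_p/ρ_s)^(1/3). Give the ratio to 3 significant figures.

d_R = 2.44 × (1.14 × 10⁵ km) × (1270/2470)^(1/3) = 2.228 × 10⁵ km
d/d_R = (1.31 × 10⁵) / (2.228 × 10⁵) = 0.588
Since d/d_R < 1, the body is inside the Roche limit.

inside; d/d_R ≈ 0.588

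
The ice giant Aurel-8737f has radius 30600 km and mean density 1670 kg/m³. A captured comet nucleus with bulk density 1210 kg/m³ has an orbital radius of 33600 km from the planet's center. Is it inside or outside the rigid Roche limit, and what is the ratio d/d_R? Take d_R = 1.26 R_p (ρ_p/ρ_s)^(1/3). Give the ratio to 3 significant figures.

inside; d/d_R ≈ 0.783

d_R = 1.26 × (30600 km) × (1670/1210)^(1/3) = 42930 km
d/d_R = (33600) / (42930) = 0.783
Since d/d_R < 1, the body is inside the Roche limit.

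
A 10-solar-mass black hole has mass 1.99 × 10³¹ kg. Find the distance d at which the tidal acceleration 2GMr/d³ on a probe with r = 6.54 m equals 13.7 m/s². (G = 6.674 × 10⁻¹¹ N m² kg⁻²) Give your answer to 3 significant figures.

2GMr/d³ = a_tidal  ⇒  d = (2GMr / a_tidal)^(1/3)
d = (2 × 6.674×10⁻¹¹ × (1.99 × 10³¹) × (6.54) / (13.7))^(1/3)
  = 1.08 × 10⁷ m

1.08 × 10⁷ m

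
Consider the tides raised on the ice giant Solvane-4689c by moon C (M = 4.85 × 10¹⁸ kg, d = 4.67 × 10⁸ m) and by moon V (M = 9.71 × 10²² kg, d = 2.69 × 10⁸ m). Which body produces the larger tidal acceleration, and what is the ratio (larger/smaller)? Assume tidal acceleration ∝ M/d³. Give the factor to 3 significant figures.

Moon V, by a factor of ≈ 1.05 × 10⁵

Tidal acceleration ∝ M/d³, so compare M/d³ for each.
Moon C: (4.85 × 10¹⁸) / (4.67 × 10⁸)³ = 4.762 × 10⁻⁸
Moon V: (9.71 × 10²²) / (2.69 × 10⁸)³ = 4.988 × 10⁻³
Ratio (larger/smaller) = 1.05 × 10⁵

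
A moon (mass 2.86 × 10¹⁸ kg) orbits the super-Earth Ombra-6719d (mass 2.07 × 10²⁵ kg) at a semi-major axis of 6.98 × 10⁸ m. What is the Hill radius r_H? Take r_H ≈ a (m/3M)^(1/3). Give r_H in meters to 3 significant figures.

2.50 × 10⁶ m

r_H ≈ a (m/3M)^(1/3)
    = (6.98 × 10⁸) × (2.86 × 10¹⁸ / (3 × 2.07 × 10²⁵))^(1/3)
    = 2.50 × 10⁶ m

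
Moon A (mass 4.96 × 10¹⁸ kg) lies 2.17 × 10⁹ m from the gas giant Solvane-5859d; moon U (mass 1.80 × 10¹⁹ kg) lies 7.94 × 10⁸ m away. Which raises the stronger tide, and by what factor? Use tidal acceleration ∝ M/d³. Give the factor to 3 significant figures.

Tidal acceleration ∝ M/d³, so compare M/d³ for each.
Moon A: (4.96 × 10¹⁸) / (2.17 × 10⁹)³ = 4.854 × 10⁻¹⁰
Moon U: (1.80 × 10¹⁹) / (7.94 × 10⁸)³ = 3.596 × 10⁻⁸
Ratio (larger/smaller) = 74.1

Moon U, by a factor of ≈ 74.1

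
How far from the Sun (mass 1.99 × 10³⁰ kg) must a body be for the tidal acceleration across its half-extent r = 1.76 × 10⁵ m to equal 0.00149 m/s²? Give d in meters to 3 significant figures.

2GMr/d³ = a_tidal  ⇒  d = (2GMr / a_tidal)^(1/3)
d = (2 × 6.674×10⁻¹¹ × (1.99 × 10³⁰) × (1.76 × 10⁵) / (0.00149))^(1/3)
  = 3.15 × 10⁹ m

3.15 × 10⁹ m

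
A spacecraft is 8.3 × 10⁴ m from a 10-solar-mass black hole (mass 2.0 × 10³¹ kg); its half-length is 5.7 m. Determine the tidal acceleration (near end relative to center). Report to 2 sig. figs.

Since r ≪ d, expand the inverse-square field across one radius to get the leading 2GMr/d³ term.
Δg = 2GMr/d³
   = 2 × (6.674 × 10⁻¹¹) × (2.0 × 10³¹) × (5.7) / (8.3 × 10⁴)³
   = 2.7 × 10⁷ m/s²

2.7 × 10⁷ m/s²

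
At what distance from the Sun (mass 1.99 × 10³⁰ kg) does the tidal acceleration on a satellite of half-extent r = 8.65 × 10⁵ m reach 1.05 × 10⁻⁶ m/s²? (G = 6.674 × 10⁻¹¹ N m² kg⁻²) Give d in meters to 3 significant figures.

6.03 × 10¹⁰ m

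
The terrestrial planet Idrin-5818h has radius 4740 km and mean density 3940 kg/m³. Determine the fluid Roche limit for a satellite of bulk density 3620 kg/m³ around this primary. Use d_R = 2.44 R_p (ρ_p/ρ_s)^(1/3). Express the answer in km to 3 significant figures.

11900 km

d_R = 2.44 × 4740 km × (3940/3620)^(1/3)
    = 11900 km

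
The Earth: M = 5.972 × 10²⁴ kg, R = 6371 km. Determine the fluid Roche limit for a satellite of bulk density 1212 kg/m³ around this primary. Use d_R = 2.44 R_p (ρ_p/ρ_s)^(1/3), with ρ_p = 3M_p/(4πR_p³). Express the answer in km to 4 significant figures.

25760 km

ρ_p = 3M_p/(4πR_p³) = 3 × (5.972 × 10²⁴) / (4π × (6.371 × 10⁶ m)³) = 5513 kg/m³
d_R = 2.44 × 6371 km × (5513/1212)^(1/3)
    = 25760 km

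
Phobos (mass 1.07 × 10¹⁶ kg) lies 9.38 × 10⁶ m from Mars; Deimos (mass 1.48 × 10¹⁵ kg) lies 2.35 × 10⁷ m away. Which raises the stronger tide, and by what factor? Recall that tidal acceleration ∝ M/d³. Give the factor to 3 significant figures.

Phobos, by a factor of ≈ 114

Compare M/d³ for the two perturbers:
Phobos: (1.07 × 10¹⁶) / (9.38 × 10⁶)³ = 1.297 × 10⁻⁵
Deimos: (1.48 × 10¹⁵) / (2.35 × 10⁷)³ = 1.140 × 10⁻⁷
Ratio (larger/smaller) = 114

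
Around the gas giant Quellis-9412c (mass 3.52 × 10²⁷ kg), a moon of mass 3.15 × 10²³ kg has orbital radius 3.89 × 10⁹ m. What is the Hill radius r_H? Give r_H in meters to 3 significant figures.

1.21 × 10⁸ m

r_H ≈ a (m/3M)^(1/3)
    = (3.89 × 10⁹) × (3.15 × 10²³ / (3 × 3.52 × 10²⁷))^(1/3)
    = 1.21 × 10⁸ m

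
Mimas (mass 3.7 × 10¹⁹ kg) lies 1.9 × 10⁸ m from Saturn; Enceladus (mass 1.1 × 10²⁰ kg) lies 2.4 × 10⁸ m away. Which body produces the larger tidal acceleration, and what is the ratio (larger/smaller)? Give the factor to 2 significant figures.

Compare M/d³ for the two perturbers:
Mimas: (3.7 × 10¹⁹) / (1.9 × 10⁸)³ = 5.394 × 10⁻⁶
Enceladus: (1.1 × 10²⁰) / (2.4 × 10⁸)³ = 7.957 × 10⁻⁶
Ratio (larger/smaller) = 1.5

Enceladus, by a factor of ≈ 1.5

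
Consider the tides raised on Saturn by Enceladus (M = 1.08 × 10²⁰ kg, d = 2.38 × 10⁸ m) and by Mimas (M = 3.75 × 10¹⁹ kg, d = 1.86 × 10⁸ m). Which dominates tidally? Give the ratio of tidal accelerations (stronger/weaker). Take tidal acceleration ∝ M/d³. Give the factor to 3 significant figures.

Tidal stretch scales as M/d³; compute that for each body.
Enceladus: (1.08 × 10²⁰) / (2.38 × 10⁸)³ = 8.011 × 10⁻⁶
Mimas: (3.75 × 10¹⁹) / (1.86 × 10⁸)³ = 5.828 × 10⁻⁶
Ratio (larger/smaller) = 1.37

Enceladus, by a factor of ≈ 1.37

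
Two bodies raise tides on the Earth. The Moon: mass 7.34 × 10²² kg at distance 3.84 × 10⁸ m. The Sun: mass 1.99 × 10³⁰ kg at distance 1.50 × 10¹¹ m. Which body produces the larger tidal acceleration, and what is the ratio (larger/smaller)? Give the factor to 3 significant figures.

The Moon, by a factor of ≈ 2.20

Tidal stretch scales as M/d³; compute that for each body.
The Moon: (7.34 × 10²²) / (3.84 × 10⁸)³ = 1.296 × 10⁻³
The Sun: (1.99 × 10³⁰) / (1.50 × 10¹¹)³ = 5.896 × 10⁻⁴
Ratio (larger/smaller) = 2.20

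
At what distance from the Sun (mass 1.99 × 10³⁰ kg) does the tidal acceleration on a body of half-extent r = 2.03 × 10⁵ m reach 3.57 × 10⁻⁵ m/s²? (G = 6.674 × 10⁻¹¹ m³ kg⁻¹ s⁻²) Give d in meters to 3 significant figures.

1.15 × 10¹⁰ m

2GMr/d³ = a_tidal  ⇒  d = (2GMr / a_tidal)^(1/3)
d = (2 × 6.674×10⁻¹¹ × (1.99 × 10³⁰) × (2.03 × 10⁵) / (3.57 × 10⁻⁵))^(1/3)
  = 1.15 × 10¹⁰ m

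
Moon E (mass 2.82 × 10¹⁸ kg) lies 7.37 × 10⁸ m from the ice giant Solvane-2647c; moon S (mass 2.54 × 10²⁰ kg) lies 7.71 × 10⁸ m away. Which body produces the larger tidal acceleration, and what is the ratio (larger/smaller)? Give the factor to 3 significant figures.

Tidal stretch scales as M/d³; compute that for each body.
Moon E: (2.82 × 10¹⁸) / (7.37 × 10⁸)³ = 7.044 × 10⁻⁹
Moon S: (2.54 × 10²⁰) / (7.71 × 10⁸)³ = 5.542 × 10⁻⁷
Ratio (larger/smaller) = 78.7

Moon S, by a factor of ≈ 78.7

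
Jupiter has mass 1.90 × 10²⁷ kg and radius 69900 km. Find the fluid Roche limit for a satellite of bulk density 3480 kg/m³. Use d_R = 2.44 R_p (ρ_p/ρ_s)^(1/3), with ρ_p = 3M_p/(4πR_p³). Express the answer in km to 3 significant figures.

ρ_p = 3M_p/(4πR_p³) = 3 × (1.90 × 10²⁷) / (4π × (6.99 × 10⁷ m)³) = 1330 kg/m³
d_R = 2.44 × 69900 km × (1330/3480)^(1/3)
    = 1.24 × 10⁵ km

1.24 × 10⁵ km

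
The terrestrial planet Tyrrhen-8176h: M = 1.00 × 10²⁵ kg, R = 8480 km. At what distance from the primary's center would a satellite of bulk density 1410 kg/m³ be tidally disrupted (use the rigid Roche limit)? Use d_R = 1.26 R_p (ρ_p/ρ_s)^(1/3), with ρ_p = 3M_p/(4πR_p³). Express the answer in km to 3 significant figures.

ρ_p = 3M_p/(4πR_p³) = 3 × (1.00 × 10²⁵) / (4π × (8.48 × 10⁶ m)³) = 3910 kg/m³
d_R = 1.26 × 8480 km × (3910/1410)^(1/3)
    = 15000 km

15000 km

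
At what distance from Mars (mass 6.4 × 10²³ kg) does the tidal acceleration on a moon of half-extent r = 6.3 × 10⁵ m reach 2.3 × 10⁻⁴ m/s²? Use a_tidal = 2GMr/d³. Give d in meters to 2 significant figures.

6.2 × 10⁷ m

2GMr/d³ = a_tidal  ⇒  d = (2GMr / a_tidal)^(1/3)
d = (2 × 6.674×10⁻¹¹ × (6.4 × 10²³) × (6.3 × 10⁵) / (2.3 × 10⁻⁴))^(1/3)
  = 6.2 × 10⁷ m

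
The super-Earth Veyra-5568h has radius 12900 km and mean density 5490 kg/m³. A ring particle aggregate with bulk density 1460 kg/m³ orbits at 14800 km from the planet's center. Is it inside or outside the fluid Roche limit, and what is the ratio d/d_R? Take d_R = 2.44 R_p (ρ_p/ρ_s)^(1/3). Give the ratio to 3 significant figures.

inside; d/d_R ≈ 0.302

d_R = 2.44 × (12900 km) × (5490/1460)^(1/3) = 48950 km
d/d_R = (14800) / (48950) = 0.302
Since d/d_R < 1, the body is inside the Roche limit.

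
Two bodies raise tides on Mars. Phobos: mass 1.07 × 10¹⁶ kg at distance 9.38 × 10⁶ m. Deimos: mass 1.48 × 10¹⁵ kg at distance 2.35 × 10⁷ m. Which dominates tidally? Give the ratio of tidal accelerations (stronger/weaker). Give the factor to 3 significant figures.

Phobos, by a factor of ≈ 114

Compare M/d³ for the two perturbers:
Phobos: (1.07 × 10¹⁶) / (9.38 × 10⁶)³ = 1.297 × 10⁻⁵
Deimos: (1.48 × 10¹⁵) / (2.35 × 10⁷)³ = 1.140 × 10⁻⁷
Ratio (larger/smaller) = 114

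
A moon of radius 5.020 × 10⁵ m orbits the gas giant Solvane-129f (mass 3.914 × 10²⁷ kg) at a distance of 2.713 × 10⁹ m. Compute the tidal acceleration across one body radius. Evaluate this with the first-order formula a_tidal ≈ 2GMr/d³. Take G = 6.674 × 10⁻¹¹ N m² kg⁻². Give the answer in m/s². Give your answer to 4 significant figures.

1.313 × 10⁻⁵ m/s²

Differencing GM/(d−r)² and GM/d² to first order in r/d gives 2GMr/d³.
Δg = 2GMr/d³
   = 2 × (6.674 × 10⁻¹¹) × (3.914 × 10²⁷) × (5.020 × 10⁵) / (2.713 × 10⁹)³
   = 1.313 × 10⁻⁵ m/s²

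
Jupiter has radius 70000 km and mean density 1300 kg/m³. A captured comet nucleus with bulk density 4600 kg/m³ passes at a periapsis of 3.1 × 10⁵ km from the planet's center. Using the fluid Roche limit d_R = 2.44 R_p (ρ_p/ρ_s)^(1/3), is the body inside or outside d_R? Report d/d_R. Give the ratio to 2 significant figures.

outside; d/d_R ≈ 2.8

d_R = 2.44 × (70000 km) × (1300/4600)^(1/3) = 1.121 × 10⁵ km
d/d_R = (3.1 × 10⁵) / (1.121 × 10⁵) = 2.8
Since d/d_R > 1, the body is outside the Roche limit.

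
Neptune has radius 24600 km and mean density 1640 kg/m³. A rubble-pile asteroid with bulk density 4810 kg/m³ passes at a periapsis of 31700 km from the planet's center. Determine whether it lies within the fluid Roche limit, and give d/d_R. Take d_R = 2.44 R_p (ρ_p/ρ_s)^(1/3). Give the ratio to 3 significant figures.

inside; d/d_R ≈ 0.756

d_R = 2.44 × (24600 km) × (1640/4810)^(1/3) = 41930 km
d/d_R = (31700) / (41930) = 0.756
Since d/d_R < 1, the body is inside the Roche limit.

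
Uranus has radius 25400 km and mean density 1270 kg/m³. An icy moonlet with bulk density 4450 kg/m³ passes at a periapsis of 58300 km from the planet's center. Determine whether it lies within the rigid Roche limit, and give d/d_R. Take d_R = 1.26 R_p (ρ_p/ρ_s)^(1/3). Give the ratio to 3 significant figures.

outside; d/d_R ≈ 2.77

d_R = 1.26 × (25400 km) × (1270/4450)^(1/3) = 21070 km
d/d_R = (58300) / (21070) = 2.77
Since d/d_R > 1, the body is outside the Roche limit.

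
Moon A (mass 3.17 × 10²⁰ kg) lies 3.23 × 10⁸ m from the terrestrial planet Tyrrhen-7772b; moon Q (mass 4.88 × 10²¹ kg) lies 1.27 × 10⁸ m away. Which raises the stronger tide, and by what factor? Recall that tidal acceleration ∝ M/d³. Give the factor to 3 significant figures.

Moon Q, by a factor of ≈ 253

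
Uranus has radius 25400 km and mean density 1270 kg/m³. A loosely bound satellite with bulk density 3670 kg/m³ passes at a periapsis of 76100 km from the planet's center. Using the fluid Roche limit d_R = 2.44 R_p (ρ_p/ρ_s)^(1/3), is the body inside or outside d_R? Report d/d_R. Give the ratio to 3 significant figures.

d_R = 2.44 × (25400 km) × (1270/3670)^(1/3) = 43510 km
d/d_R = (76100) / (43510) = 1.75
Since d/d_R > 1, the body is outside the Roche limit.

outside; d/d_R ≈ 1.75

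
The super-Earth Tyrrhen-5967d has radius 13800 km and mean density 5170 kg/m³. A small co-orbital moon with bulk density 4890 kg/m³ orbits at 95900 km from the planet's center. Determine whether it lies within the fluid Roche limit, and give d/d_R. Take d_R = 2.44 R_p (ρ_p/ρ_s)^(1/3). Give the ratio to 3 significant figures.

outside; d/d_R ≈ 2.80

d_R = 2.44 × (13800 km) × (5170/4890)^(1/3) = 34300 km
d/d_R = (95900) / (34300) = 2.80
Since d/d_R > 1, the body is outside the Roche limit.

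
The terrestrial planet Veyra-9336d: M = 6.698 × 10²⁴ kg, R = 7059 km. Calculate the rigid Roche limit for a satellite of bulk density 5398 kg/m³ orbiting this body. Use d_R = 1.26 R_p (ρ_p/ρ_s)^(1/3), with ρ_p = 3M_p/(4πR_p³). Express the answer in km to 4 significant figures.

8399 km

ρ_p = 3M_p/(4πR_p³) = 3 × (6.698 × 10²⁴) / (4π × (7.059 × 10⁶ m)³) = 4546 kg/m³
d_R = 1.26 × 7059 km × (4546/5398)^(1/3)
    = 8399 km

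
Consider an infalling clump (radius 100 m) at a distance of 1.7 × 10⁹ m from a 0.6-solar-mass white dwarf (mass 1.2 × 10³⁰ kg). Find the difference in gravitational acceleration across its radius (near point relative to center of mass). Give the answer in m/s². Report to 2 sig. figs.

3.3 × 10⁻⁶ m/s²

Δa = 2GMr/d³
   = 2 × (6.674 × 10⁻¹¹) × (1.2 × 10³⁰) × (100) / (1.7 × 10⁹)³
   = 3.3 × 10⁻⁶ m/s²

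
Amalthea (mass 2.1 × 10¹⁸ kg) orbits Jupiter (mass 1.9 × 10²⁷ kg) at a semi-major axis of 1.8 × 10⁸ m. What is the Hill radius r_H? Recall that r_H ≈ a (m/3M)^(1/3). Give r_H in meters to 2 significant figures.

1.3 × 10⁵ m

r_H ≈ a (m/3M)^(1/3)
    = (1.8 × 10⁸) × (2.1 × 10¹⁸ / (3 × 1.9 × 10²⁷))^(1/3)
    = 1.3 × 10⁵ m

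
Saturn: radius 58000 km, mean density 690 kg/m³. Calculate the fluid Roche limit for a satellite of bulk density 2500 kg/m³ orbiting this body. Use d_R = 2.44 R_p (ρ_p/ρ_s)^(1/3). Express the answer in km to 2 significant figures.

d_R = 2.44 × 58000 km × (690/2500)^(1/3)
    = 92000 km

92000 km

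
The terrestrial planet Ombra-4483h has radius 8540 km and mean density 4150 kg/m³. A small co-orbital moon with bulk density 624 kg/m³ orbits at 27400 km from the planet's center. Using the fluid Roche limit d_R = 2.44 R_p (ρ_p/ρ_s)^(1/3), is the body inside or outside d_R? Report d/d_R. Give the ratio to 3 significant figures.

inside; d/d_R ≈ 0.699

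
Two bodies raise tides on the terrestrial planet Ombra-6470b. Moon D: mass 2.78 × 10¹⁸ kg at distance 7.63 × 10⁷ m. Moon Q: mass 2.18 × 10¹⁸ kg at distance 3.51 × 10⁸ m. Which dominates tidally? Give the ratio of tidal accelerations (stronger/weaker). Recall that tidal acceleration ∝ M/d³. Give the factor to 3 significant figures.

Moon D, by a factor of ≈ 124

Compare M/d³ for the two perturbers:
Moon D: (2.78 × 10¹⁸) / (7.63 × 10⁷)³ = 6.259 × 10⁻⁶
Moon Q: (2.18 × 10¹⁸) / (3.51 × 10⁸)³ = 5.041 × 10⁻⁸
Ratio (larger/smaller) = 124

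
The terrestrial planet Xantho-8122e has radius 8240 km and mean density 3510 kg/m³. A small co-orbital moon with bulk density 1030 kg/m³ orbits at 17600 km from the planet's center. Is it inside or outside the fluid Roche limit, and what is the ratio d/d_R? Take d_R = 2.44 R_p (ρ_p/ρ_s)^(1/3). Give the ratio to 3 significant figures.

d_R = 2.44 × (8240 km) × (3510/1030)^(1/3) = 30260 km
d/d_R = (17600) / (30260) = 0.582
Since d/d_R < 1, the body is inside the Roche limit.

inside; d/d_R ≈ 0.582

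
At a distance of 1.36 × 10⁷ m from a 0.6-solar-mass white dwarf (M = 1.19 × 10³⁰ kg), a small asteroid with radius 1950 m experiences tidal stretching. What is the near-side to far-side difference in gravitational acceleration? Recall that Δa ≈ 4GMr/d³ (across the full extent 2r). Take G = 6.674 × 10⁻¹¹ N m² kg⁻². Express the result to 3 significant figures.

2.46 × 10² m/s²

a_tidal = 4GMr/d³
        = 4 × (6.674 × 10⁻¹¹) × (1.19 × 10³⁰) × (1950) / (1.36 × 10⁷)³
        = 2.46 × 10² m/s²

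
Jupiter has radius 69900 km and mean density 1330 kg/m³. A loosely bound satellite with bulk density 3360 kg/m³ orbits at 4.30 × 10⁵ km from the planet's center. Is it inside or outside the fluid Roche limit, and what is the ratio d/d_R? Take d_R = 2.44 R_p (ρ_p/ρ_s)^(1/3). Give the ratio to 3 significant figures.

d_R = 2.44 × (69900 km) × (1330/3360)^(1/3) = 1.252 × 10⁵ km
d/d_R = (4.30 × 10⁵) / (1.252 × 10⁵) = 3.43
Since d/d_R > 1, the body is outside the Roche limit.

outside; d/d_R ≈ 3.43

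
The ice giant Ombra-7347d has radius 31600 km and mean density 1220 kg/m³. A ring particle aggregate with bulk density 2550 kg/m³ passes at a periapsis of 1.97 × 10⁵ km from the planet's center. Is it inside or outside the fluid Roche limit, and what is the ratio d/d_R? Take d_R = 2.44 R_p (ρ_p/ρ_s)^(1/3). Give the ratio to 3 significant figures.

outside; d/d_R ≈ 3.27

d_R = 2.44 × (31600 km) × (1220/2550)^(1/3) = 60300 km
d/d_R = (1.97 × 10⁵) / (60300) = 3.27
Since d/d_R > 1, the body is outside the Roche limit.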